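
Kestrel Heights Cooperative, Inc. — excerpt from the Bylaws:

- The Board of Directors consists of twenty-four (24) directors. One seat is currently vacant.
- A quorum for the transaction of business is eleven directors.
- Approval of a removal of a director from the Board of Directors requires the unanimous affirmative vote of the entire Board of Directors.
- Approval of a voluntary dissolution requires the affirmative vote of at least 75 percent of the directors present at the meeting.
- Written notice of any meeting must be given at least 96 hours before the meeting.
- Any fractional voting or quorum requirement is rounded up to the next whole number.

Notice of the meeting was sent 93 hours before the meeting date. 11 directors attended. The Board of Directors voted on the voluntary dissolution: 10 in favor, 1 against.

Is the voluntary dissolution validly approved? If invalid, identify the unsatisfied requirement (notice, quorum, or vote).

Notice: 93 hours given; 96 required (93 < 96). Not satisfied.
Quorum: 11 present; quorum is 11. Satisfied.
Vote: the voluntary dissolution requires three-fourths of the directors present (11). 3/4 of 11 = 8.25, rounded up to 9, so 9 affirmative votes are needed; 10 voted in favor. Satisfied.

Invalid — notice requirement not satisfied.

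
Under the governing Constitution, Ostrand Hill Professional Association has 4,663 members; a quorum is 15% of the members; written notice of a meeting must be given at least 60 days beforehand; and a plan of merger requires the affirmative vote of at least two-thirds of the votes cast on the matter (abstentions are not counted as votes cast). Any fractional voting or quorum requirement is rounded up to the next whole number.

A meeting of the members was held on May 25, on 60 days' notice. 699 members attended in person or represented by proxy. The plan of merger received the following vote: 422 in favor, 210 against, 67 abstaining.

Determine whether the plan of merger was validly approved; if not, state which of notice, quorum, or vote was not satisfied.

Notice: 60 days given; 60 required. Satisfied.
Quorum: 15% of 4,663 = 699.45, rounded up to 700; 699 present. Not satisfied.
Vote: requires two-thirds of the votes cast (699 − 67 abstaining = 632); 2/3 of 632 = 421.33, rounded up to 422, so 422 needed; 422 in favor. Satisfied.

Invalid — quorum requirement not satisfied.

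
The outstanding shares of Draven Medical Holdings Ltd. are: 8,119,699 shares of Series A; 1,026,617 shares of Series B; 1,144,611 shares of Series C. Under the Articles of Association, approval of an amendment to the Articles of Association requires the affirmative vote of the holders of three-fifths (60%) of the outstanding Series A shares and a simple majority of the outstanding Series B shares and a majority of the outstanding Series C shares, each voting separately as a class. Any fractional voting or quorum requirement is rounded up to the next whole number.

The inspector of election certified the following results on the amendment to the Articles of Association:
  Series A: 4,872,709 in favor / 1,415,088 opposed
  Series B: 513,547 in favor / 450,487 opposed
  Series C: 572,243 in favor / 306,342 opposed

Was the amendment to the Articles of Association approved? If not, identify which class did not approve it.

Series A: 3/5 of 8119699 = 4871819.40, rounded up to 4871820; 4,871,820 required, 4,872,709 in favor — approved.
Series B: a majority of 1026617 is 513309; 513,309 required, 513,547 in favor — approved.
Series C: a majority of 1144611 is 572306; 572,306 required, 572,243 in favor — not approved.

Not approved — the Series C shares did not give the required vote.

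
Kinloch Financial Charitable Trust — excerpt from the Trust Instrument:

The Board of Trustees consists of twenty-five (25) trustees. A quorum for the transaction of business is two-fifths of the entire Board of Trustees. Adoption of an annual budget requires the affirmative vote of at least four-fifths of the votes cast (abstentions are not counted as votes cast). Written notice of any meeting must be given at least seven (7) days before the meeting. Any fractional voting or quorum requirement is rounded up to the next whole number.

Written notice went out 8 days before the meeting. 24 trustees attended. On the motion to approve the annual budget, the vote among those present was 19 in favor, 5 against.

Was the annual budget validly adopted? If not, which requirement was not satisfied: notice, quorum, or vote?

Notice: 8 days given; 7 required (8 ≥ 7). Satisfied.
Quorum: 24 present; quorum is 10. Satisfied.
Vote: the annual budget requires four-fifths of the votes cast (24). 4/5 of 24 = 19.20, rounded up to 20, so 20 affirmative votes are needed; 19 voted in favor. Not satisfied.

Invalid — vote requirement not satisfied.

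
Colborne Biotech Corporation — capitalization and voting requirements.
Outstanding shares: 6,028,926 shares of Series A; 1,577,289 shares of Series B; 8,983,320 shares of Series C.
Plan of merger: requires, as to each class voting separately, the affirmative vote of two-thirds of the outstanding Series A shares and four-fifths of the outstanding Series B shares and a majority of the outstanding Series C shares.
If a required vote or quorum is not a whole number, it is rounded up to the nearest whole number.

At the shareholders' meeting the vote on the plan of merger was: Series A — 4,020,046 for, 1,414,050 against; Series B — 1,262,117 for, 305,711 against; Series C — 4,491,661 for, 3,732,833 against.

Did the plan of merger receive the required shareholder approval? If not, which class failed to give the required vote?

Approved — every class gave the required vote.

Series A: 2/3 of 6028926 = 4019284; 4,019,284 required, 4,020,046 in favor — approved.
Series B: 4/5 of 1577289 = 1261831.20, rounded up to 1261832; 1,261,832 required, 1,262,117 in favor — approved.
Series C: a majority of 8983320 is 4491661; 4,491,661 required, 4,491,661 in favor — approved.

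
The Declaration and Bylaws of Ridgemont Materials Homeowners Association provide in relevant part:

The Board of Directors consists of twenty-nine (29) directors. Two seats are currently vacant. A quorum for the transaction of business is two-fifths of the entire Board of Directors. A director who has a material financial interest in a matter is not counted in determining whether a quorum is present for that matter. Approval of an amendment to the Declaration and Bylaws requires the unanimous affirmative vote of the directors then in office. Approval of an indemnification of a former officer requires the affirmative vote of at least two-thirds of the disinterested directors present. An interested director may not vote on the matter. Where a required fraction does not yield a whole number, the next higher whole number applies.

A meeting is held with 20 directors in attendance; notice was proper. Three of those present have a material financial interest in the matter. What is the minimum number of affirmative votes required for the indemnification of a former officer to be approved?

12

The indemnification of a former officer requires two-thirds of the disinterested directors present (20 − 3 = 17).
2/3 of 17 = 11.33, rounded up to 12.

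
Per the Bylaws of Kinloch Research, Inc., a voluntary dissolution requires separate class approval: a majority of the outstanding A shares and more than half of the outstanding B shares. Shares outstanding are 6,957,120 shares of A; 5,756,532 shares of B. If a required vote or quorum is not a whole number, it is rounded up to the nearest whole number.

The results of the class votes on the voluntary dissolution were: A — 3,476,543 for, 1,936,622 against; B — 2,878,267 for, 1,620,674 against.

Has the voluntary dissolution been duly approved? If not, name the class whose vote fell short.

A: a majority of 6957120 is 3478561; 3,478,561 required, 3,476,543 in favor — not approved.
B: a majority of 5756532 is 2878267; 2,878,267 required, 2,878,267 in favor — approved.

Not approved — the A shares did not give the required vote.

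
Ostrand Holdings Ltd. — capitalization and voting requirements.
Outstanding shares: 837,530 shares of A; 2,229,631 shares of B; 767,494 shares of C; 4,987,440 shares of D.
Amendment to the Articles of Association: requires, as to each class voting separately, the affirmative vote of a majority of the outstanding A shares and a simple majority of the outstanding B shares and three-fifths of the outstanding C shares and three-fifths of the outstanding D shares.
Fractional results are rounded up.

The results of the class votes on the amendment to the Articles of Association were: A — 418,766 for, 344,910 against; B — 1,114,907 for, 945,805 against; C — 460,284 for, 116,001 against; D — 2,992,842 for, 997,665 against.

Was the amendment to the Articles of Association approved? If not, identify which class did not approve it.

A: a majority of 837530 is 418766; 418,766 required, 418,766 in favor — approved.
B: a majority of 2229631 is 1114816; 1,114,816 required, 1,114,907 in favor — approved.
C: 3/5 of 767494 = 460496.40, rounded up to 460497; 460,497 required, 460,284 in favor — not approved.
D: 3/5 of 4987440 = 2992464; 2,992,464 required, 2,992,842 in favor — approved.

Not approved — the C shares did not give the required vote.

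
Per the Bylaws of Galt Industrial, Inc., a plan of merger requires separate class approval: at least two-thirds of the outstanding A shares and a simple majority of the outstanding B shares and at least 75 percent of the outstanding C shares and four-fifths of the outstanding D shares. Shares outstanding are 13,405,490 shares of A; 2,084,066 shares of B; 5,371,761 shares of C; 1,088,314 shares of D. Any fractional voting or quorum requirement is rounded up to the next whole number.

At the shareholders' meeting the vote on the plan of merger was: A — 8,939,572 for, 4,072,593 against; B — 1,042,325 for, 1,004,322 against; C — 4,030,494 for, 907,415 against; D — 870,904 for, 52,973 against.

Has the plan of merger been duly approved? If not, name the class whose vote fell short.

Approved — every class gave the required vote.

A: 2/3 of 13405490 = 8936993.33, rounded up to 8936994; 8,936,994 required, 8,939,572 in favor — approved.
B: a majority of 2084066 is 1042034; 1,042,034 required, 1,042,325 in favor — approved.
C: 3/4 of 5371761 = 4028820.75, rounded up to 4028821; 4,028,821 required, 4,030,494 in favor — approved.
D: 4/5 of 1088314 = 870651.20, rounded up to 870652; 870,652 required, 870,904 in favor — approved.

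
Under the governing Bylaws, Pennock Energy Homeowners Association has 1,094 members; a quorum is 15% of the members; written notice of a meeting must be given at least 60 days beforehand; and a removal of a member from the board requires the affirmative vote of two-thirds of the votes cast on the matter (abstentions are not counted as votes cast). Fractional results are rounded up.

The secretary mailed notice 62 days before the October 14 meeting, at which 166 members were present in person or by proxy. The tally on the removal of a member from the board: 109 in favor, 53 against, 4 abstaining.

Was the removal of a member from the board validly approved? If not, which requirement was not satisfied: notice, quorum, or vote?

Valid — all requirements satisfied.

Notice: 62 days given; 60 required. Satisfied.
Quorum: 15% of 1,094 = 164.10, rounded up to 165; 166 present. Satisfied.
Vote: requires two-thirds of the votes cast (166 − 4 abstaining = 162); 2/3 of 162 = 108, so 108 needed; 109 in favor. Satisfied.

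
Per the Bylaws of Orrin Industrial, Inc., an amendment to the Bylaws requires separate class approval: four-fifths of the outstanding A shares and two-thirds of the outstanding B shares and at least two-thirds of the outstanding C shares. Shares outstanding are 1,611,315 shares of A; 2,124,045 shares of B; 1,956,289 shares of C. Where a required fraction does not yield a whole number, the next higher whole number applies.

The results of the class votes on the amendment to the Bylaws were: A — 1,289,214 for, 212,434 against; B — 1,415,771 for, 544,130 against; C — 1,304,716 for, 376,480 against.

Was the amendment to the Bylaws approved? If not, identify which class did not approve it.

A: 4/5 of 1611315 = 1289052; 1,289,052 required, 1,289,214 in favor — approved.
B: 2/3 of 2124045 = 1416030; 1,416,030 required, 1,415,771 in favor — not approved.
C: 2/3 of 1956289 = 1304192.67, rounded up to 1304193; 1,304,193 required, 1,304,716 in favor — approved.

Not approved — the B shares did not give the required vote.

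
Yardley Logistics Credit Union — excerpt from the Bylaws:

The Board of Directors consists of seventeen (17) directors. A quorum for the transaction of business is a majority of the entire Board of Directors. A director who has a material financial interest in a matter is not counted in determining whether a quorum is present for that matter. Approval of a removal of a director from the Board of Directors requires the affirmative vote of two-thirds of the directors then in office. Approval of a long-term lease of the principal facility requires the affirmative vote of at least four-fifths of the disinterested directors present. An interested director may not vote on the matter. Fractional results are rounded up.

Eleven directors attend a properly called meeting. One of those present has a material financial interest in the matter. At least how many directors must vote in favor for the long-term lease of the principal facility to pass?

8

The long-term lease of the principal facility requires four-fifths of the disinterested directors present (11 − 1 = 10).
4/5 of 10 = 8.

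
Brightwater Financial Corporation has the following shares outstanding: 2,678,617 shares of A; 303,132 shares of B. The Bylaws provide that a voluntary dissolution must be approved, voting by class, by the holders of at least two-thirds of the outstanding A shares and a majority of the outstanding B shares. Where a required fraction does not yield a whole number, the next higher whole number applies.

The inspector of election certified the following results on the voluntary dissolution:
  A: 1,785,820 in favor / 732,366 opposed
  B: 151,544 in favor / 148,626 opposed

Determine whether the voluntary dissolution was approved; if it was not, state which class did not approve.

Not approved — the B shares did not give the required vote.

A: 2/3 of 2678617 = 1785744.67, rounded up to 1785745; 1,785,745 required, 1,785,820 in favor — approved.
B: a majority of 303132 is 151567; 151,567 required, 151,544 in favor — not approved.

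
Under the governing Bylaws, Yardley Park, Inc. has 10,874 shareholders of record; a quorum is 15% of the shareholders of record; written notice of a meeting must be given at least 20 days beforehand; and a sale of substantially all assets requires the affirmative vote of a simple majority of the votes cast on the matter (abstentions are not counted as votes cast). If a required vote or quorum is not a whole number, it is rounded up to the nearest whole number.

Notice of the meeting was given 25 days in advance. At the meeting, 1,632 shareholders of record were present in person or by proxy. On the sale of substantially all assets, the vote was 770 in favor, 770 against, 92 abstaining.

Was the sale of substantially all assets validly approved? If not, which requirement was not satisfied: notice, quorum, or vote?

Invalid — vote requirement not satisfied.

Notice: 25 days given; 20 required. Satisfied.
Quorum: 15% of 10,874 = 1,631.10, rounded up to 1,632; 1,632 present. Satisfied.
Vote: requires a majority of the votes cast (1,632 − 92 abstaining = 1,540); a majority of 1540 is 771, so 771 needed; 770 in favor. Not satisfied.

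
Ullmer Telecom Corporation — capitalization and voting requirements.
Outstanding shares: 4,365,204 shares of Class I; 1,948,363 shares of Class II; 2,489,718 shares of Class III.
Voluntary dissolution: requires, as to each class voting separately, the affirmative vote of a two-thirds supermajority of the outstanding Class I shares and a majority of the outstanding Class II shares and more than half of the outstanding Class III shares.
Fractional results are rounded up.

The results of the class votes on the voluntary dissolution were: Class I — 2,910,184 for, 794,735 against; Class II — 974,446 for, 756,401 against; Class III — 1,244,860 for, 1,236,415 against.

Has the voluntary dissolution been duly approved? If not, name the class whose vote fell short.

Class I: 2/3 of 4365204 = 2910136; 2,910,136 required, 2,910,184 in favor — approved.
Class II: a majority of 1948363 is 974182; 974,182 required, 974,446 in favor — approved.
Class III: a majority of 2489718 is 1244860; 1,244,860 required, 1,244,860 in favor — approved.

Approved — every class gave the required vote.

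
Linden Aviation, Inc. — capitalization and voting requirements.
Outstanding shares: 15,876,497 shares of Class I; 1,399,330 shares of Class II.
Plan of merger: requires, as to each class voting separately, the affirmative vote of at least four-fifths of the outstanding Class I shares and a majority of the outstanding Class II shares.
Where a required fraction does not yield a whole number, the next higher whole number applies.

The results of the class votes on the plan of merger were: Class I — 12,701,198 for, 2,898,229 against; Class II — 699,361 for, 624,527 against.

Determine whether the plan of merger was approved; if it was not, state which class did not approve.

Class I: 4/5 of 15876497 = 12701197.60, rounded up to 12701198; 12,701,198 required, 12,701,198 in favor — approved.
Class II: a majority of 1399330 is 699666; 699,666 required, 699,361 in favor — not approved.

Not approved — the Class II shares did not give the required vote.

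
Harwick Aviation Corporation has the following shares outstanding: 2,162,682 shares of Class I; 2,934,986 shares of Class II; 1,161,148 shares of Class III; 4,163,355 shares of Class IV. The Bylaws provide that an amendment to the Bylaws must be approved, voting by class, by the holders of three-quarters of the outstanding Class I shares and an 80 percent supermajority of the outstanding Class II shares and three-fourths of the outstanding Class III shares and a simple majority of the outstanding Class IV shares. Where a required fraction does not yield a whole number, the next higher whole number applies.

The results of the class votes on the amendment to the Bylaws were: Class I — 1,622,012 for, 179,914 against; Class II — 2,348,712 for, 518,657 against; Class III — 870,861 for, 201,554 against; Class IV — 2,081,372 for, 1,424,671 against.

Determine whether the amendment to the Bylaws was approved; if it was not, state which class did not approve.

Class I: 3/4 of 2162682 = 1622011.50, rounded up to 1622012; 1,622,012 required, 1,622,012 in favor — approved.
Class II: 4/5 of 2934986 = 2347988.80, rounded up to 2347989; 2,347,989 required, 2,348,712 in favor — approved.
Class III: 3/4 of 1161148 = 870861; 870,861 required, 870,861 in favor — approved.
Class IV: a majority of 4163355 is 2081678; 2,081,678 required, 2,081,372 in favor — not approved.

Not approved — the Class IV shares did not give the required vote.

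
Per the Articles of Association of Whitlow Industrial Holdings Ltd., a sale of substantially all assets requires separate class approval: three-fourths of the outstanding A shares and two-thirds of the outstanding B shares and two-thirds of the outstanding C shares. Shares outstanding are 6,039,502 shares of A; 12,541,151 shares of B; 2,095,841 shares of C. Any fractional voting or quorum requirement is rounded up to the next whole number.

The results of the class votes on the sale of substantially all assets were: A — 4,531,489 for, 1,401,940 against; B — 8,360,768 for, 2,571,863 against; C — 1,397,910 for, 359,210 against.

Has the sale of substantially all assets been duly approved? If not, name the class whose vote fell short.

A: 3/4 of 6039502 = 4529626.50, rounded up to 4529627; 4,529,627 required, 4,531,489 in favor — approved.
B: 2/3 of 12541151 = 8360767.33, rounded up to 8360768; 8,360,768 required, 8,360,768 in favor — approved.
C: 2/3 of 2095841 = 1397227.33, rounded up to 1397228; 1,397,228 required, 1,397,910 in favor — approved.

Approved — every class gave the required vote.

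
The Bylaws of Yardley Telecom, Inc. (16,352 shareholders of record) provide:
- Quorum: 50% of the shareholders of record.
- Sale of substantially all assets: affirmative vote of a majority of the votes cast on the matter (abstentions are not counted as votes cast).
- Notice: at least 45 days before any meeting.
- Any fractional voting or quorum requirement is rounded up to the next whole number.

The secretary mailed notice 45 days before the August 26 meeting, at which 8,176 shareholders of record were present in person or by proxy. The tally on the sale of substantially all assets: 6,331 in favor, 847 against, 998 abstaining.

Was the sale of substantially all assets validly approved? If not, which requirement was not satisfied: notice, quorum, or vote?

Valid — all requirements satisfied.

Notice: 45 days given; 45 required. Satisfied.
Quorum: 50% of 16,352 = 8,176; 8,176 present. Satisfied.
Vote: requires a majority of the votes cast (8,176 − 998 abstaining = 7,178); a majority of 7178 is 3590, so 3,590 needed; 6,331 in favor. Satisfied.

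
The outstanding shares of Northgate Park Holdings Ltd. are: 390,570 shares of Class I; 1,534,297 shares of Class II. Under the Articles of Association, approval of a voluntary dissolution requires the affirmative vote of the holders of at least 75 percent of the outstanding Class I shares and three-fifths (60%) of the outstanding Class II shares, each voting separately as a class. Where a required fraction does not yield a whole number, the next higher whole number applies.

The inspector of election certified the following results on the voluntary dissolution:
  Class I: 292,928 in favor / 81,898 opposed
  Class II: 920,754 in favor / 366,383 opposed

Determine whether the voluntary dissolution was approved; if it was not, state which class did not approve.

Approved — every class gave the required vote.

Class I: 3/4 of 390570 = 292927.50, rounded up to 292928; 292,928 required, 292,928 in favor — approved.
Class II: 3/5 of 1534297 = 920578.20, rounded up to 920579; 920,579 required, 920,754 in favor — approved.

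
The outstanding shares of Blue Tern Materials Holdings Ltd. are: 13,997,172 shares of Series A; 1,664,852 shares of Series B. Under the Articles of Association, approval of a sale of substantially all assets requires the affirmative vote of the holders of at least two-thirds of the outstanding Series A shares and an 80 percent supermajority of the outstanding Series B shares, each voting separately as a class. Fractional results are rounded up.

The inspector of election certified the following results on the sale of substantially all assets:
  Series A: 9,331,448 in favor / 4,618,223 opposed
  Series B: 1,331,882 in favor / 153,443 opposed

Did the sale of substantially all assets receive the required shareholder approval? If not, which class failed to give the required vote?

Series A: 2/3 of 13997172 = 9331448; 9,331,448 required, 9,331,448 in favor — approved.
Series B: 4/5 of 1664852 = 1331881.60, rounded up to 1331882; 1,331,882 required, 1,331,882 in favor — approved.

Approved — every class gave the required vote.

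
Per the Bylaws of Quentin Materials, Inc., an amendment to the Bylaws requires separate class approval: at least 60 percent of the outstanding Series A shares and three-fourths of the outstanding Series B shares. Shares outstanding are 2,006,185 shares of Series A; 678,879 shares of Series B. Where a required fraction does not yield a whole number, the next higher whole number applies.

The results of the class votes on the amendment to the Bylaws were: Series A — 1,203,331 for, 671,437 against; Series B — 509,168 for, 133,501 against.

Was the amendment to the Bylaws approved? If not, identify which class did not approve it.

Series A: 3/5 of 2006185 = 1203711; 1,203,711 required, 1,203,331 in favor — not approved.
Series B: 3/4 of 678879 = 509159.25, rounded up to 509160; 509,160 required, 509,168 in favor — approved.

Not approved — the Series A shares did not give the required vote.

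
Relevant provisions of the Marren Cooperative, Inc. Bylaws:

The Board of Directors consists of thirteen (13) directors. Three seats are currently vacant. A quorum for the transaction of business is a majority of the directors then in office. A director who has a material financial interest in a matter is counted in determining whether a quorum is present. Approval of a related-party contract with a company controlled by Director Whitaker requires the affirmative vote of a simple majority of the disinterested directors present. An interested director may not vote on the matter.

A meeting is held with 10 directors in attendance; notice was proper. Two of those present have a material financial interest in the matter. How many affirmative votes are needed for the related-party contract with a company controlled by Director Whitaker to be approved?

The related-party contract with a company controlled by Director Whitaker requires a majority of the disinterested directors present (10 − 2 = 8).
A majority of 8 is 5.

5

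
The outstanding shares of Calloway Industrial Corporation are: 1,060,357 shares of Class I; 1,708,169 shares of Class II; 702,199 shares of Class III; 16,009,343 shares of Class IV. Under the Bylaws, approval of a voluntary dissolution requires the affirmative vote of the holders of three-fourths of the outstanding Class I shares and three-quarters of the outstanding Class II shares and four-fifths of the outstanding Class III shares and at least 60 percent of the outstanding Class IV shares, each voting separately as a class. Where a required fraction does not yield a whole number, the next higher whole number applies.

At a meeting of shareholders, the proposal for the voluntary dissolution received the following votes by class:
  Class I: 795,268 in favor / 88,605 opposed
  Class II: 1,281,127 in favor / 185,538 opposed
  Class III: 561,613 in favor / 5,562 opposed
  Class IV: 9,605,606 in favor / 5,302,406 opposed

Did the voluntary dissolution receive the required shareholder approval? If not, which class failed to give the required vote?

Class I: 3/4 of 1060357 = 795267.75, rounded up to 795268; 795,268 required, 795,268 in favor — approved.
Class II: 3/4 of 1708169 = 1281126.75, rounded up to 1281127; 1,281,127 required, 1,281,127 in favor — approved.
Class III: 4/5 of 702199 = 561759.20, rounded up to 561760; 561,760 required, 561,613 in favor — not approved.
Class IV: 3/5 of 16009343 = 9605605.80, rounded up to 9605606; 9,605,606 required, 9,605,606 in favor — approved.

Not approved — the Class III shares did not give the required vote.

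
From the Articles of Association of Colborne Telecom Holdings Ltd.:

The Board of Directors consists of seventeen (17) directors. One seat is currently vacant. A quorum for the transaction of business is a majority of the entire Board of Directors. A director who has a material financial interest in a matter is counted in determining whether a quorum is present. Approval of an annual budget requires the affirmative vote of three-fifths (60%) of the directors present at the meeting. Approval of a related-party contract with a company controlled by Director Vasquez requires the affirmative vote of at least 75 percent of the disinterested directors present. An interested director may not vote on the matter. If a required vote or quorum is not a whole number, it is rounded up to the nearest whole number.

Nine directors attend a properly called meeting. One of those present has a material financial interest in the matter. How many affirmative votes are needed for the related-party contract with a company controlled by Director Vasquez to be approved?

6

The related-party contract with a company controlled by Director Vasquez requires three-fourths of the disinterested directors present (9 − 1 = 8).
3/4 of 8 = 6.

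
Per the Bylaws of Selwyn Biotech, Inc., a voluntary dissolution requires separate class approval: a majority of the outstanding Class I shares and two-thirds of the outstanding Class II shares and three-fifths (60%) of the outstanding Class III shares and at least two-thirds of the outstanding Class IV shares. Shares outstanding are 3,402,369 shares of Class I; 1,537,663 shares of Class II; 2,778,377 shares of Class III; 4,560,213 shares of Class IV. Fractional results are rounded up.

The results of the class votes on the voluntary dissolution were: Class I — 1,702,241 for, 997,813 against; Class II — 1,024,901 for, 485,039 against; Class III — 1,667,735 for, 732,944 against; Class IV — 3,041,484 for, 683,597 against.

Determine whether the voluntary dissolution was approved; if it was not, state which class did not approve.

Not approved — the Class II shares did not give the required vote.

Class I: a majority of 3402369 is 1701185; 1,701,185 required, 1,702,241 in favor — approved.
Class II: 2/3 of 1537663 = 1025108.67, rounded up to 1025109; 1,025,109 required, 1,024,901 in favor — not approved.
Class III: 3/5 of 2778377 = 1667026.20, rounded up to 1667027; 1,667,027 required, 1,667,735 in favor — approved.
Class IV: 2/3 of 4560213 = 3040142; 3,040,142 required, 3,041,484 in favor — approved.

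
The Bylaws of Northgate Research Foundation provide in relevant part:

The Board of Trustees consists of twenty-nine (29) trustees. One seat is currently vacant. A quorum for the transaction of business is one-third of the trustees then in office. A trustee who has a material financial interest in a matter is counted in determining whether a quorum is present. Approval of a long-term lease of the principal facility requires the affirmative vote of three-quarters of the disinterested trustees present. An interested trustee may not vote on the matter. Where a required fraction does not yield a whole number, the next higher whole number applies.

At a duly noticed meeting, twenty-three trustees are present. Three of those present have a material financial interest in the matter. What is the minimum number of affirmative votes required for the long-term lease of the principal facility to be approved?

The long-term lease of the principal facility requires three-fourths of the disinterested trustees present (23 − 3 = 20).
3/4 of 20 = 15.

15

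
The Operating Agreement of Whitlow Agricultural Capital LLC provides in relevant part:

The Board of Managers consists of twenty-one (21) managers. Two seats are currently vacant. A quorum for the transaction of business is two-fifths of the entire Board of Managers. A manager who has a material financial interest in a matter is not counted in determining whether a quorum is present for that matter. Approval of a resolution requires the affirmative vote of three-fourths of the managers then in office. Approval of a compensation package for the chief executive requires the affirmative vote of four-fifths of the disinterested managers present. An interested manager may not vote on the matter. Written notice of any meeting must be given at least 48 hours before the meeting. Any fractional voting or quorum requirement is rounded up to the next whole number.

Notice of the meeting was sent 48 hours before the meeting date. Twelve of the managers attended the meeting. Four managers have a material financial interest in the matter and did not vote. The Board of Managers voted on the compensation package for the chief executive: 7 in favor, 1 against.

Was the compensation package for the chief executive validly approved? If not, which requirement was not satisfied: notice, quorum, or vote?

Invalid — quorum requirement not satisfied.

Notice: 48 hours given; 48 required (48 ≥ 48). Satisfied.
Quorum: 12 present, but the 4 interested managers do not count, leaving 8. Quorum is 9. Not satisfied.
Vote: the compensation package for the chief executive requires four-fifths of the disinterested managers present (12 − 4 = 8). 4/5 of 8 = 6.40, rounded up to 7, so 7 affirmative votes are needed; 7 voted in favor. Satisfied. (Moot — without a quorum no business can be validly transacted.)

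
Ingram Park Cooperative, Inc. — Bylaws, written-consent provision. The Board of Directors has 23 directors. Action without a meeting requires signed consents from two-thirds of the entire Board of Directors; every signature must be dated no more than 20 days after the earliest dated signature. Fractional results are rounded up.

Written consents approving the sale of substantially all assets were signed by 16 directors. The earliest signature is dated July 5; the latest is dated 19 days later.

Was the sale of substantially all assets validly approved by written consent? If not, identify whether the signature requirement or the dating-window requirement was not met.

Effective — both the signature and dating-window requirements are satisfied.

Signatures required: two-thirds of 23 — 2/3 of 23 = 15.33, rounded up to 16, so 16 needed; 16 signed. Sufficient.
Dating window: the latest signature is 19 days after the earliest; the limit is 20 days. Within the window.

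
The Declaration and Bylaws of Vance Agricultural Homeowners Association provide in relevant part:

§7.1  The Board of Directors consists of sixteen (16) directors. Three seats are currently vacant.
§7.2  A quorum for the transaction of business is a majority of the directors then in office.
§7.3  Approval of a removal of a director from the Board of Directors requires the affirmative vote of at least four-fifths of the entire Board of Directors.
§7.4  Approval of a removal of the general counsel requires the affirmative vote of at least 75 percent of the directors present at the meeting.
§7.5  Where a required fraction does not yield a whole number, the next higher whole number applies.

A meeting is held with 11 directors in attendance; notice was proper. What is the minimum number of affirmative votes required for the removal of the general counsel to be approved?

The removal of the general counsel requires three-fourths of the directors present (11).
3/4 of 11 = 8.25, rounded up to 9.

9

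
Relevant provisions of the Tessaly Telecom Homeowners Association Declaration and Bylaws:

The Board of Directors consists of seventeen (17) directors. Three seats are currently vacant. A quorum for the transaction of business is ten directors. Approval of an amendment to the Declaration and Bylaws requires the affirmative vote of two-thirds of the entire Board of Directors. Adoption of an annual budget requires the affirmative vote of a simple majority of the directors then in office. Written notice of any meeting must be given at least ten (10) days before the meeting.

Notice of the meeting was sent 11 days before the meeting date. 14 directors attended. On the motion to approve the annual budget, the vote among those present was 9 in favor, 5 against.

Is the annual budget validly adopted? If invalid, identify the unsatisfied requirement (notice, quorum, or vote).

Notice: 11 days given; 10 required (11 ≥ 10). Satisfied.
Quorum: 14 present; quorum is 10. Satisfied.
Vote: the annual budget requires a majority of the directors then in office (14). A majority of 14 is 8, so 8 affirmative votes are needed; 9 voted in favor. Satisfied.

Valid — all requirements satisfied.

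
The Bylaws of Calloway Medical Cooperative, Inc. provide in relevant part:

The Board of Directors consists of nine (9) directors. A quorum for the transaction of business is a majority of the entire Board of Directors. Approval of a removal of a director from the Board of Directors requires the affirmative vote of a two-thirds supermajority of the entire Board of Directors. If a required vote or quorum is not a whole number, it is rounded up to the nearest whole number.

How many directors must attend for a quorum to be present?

5

A majority of 9 is 5.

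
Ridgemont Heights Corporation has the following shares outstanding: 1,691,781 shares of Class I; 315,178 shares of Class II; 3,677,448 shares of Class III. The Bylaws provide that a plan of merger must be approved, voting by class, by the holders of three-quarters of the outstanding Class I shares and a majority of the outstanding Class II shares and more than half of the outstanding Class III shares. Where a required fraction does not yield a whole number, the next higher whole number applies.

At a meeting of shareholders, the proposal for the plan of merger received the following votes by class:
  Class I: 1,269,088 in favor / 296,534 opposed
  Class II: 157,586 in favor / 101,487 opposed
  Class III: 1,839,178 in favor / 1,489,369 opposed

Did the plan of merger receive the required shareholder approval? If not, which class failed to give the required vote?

Not approved — the Class II shares did not give the required vote.

Class I: 3/4 of 1691781 = 1268835.75, rounded up to 1268836; 1,268,836 required, 1,269,088 in favor — approved.
Class II: a majority of 315178 is 157590; 157,590 required, 157,586 in favor — not approved.
Class III: a majority of 3677448 is 1838725; 1,838,725 required, 1,839,178 in favor — approved.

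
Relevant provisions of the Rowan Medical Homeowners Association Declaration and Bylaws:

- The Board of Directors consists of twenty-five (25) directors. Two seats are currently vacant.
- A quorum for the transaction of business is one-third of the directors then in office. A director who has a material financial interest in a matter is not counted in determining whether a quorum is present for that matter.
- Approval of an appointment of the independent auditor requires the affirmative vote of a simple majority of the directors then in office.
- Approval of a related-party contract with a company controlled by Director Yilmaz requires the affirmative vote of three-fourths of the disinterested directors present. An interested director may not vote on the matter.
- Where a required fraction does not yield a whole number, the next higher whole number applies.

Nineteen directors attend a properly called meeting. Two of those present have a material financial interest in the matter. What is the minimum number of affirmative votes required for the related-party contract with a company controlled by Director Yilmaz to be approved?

13

The related-party contract with a company controlled by Director Yilmaz requires three-fourths of the disinterested directors present (19 − 2 = 17).
3/4 of 17 = 12.75, rounded up to 13.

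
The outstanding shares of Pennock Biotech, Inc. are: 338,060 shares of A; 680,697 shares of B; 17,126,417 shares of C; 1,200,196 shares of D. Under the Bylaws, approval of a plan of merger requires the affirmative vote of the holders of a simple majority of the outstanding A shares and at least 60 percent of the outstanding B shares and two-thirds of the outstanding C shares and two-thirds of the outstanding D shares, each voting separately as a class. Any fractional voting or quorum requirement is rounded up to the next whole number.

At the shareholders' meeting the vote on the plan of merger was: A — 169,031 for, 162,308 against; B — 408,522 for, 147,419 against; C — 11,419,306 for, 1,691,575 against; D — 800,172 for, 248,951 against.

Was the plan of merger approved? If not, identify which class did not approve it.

Approved — every class gave the required vote.

A: a majority of 338060 is 169031; 169,031 required, 169,031 in favor — approved.
B: 3/5 of 680697 = 408418.20, rounded up to 408419; 408,419 required, 408,522 in favor — approved.
C: 2/3 of 17126417 = 11417611.33, rounded up to 11417612; 11,417,612 required, 11,419,306 in favor — approved.
D: 2/3 of 1200196 = 800130.67, rounded up to 800131; 800,131 required, 800,172 in favor — approved.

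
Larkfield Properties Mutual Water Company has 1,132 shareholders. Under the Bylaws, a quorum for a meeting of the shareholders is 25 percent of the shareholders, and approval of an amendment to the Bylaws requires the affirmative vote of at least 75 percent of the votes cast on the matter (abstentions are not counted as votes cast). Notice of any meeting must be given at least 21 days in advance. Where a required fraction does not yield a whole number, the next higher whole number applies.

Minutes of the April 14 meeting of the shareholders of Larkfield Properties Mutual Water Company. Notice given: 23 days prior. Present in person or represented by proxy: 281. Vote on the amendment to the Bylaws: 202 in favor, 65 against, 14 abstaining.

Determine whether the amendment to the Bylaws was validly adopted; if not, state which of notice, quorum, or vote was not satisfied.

Notice: 23 days given; 21 required. Satisfied.
Quorum: 25% of 1,132 = 283; 281 present. Not satisfied.
Vote: requires three-fourths of the votes cast (281 − 14 abstaining = 267); 3/4 of 267 = 200.25, rounded up to 201, so 201 needed; 202 in favor. Satisfied.

Invalid — quorum requirement not satisfied.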